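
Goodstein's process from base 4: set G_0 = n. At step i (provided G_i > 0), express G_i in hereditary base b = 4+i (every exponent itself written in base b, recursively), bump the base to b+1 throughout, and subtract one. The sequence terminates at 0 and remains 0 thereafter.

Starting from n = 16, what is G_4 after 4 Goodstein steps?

16 —HB4→ 4^2 —bump→ 5^2 = 25 —(−1)→ 24
24 —HB5→ 4·5 + 4 —bump→ 4·6 + 4 = 28 —(−1)→ 27
27 —HB6→ 4·6 + 3 —bump→ 4·7 + 3 = 31 —(−1)→ 30
30 —HB7→ 4·7 + 2 —bump→ 4·8 + 2 = 34 —(−1)→ 33
33 —HB8→ 4·8 + 1 —bump→ 4·9 + 1 = 37 —(−1)→ 36

33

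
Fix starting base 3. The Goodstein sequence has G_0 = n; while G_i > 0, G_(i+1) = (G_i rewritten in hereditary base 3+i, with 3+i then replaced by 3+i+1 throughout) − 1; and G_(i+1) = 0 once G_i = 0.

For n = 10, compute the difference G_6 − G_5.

step 0: 10 = 3^2 + 1; sub 4 for 3: 4^2 + 1; = 17; G_1 = 17−1 = 16
step 1: 16 = 4^2; sub 5 for 4: 5^2; = 25; G_2 = 25−1 = 24
step 2: 24 = 4·5 + 4; sub 6 for 5: 4·6 + 4; = 28; G_3 = 28−1 = 27
step 3: 27 = 4·6 + 3; sub 7 for 6: 4·7 + 3; = 31; G_4 = 31−1 = 30
step 4: 30 = 4·7 + 2; sub 8 for 7: 4·8 + 2; = 34; G_5 = 34−1 = 33
step 5: 33 = 4·8 + 1; sub 9 for 8: 4·9 + 1; = 37; G_6 = 37−1 = 36

3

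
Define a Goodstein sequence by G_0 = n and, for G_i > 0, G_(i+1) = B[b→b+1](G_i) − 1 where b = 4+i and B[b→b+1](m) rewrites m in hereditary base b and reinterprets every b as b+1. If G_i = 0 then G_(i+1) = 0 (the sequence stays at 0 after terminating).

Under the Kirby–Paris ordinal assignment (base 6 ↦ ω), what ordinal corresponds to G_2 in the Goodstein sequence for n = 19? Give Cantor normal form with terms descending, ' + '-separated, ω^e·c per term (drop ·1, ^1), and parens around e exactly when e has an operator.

i=0: 19 = 4^2 + 3 (b=4); 4→5: 5^2 + 3 = 28; 28−1 = 27
i=1: 27 = 5^2 + 2 (b=5); 5→6: 6^2 + 2 = 38; 38−1 = 37
i=2: 37 = 6^2 + 1 (b=6); 6→7: 7^2 + 1 = 50; 50−1 = 49

ω^2 + 1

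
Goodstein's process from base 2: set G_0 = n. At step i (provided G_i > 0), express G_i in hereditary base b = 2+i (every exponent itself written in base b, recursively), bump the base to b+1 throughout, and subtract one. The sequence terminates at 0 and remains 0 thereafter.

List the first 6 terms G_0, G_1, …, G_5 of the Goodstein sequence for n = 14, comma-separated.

G_0 = 14. HB_2(14) = 2^(2 + 1) + 2^2 + 2. Bump = 111. G_1 = 110.
G_1 = 110. HB_3(110) = 3^(3 + 1) + 3^3 + 2. Bump = 1282. G_2 = 1281.
G_2 = 1281. HB_4(1281) = 4^(4 + 1) + 4^4 + 1. Bump = 18751. G_3 = 18750.
G_3 = 18750. HB_5(18750) = 5^(5 + 1) + 5^5. Bump = 326592. G_4 = 326591.
G_4 = 326591. HB_6(326591) = 6^(6 + 1) + 5·6^5 + 5·6^4 + 5·6^3 + 5·6^2 + 5·6 + 5. Bump = 5862841. G_5 = 5862840.

14, 110, 1281, 18750, 326591, 5862840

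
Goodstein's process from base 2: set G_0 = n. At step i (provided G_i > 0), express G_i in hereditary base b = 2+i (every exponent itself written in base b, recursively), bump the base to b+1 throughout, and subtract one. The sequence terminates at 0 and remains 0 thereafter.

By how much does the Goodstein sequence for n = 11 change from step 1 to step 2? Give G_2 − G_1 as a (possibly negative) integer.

943

i=0: 11 = 2^(2 + 1) + 2 + 1 (b=2); 2→3: 3^(3 + 1) + 3 + 1 = 85; 85−1 = 84
i=1: 84 = 3^(3 + 1) + 3 (b=3); 3→4: 4^(4 + 1) + 4 = 1028; 1028−1 = 1027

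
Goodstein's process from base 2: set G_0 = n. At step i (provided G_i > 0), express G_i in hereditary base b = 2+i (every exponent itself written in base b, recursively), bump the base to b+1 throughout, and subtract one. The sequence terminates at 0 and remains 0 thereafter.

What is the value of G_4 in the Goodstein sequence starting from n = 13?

280711

G_0=13  [base 2] 2^(2 + 1) + 2^2 + 1  →[2↦3]→  3^(3 + 1) + 3^3 + 1 = 109  −1 ⇒ G_1=108
G_1=108  [base 3] 3^(3 + 1) + 3^3  →[3↦4]→  4^(4 + 1) + 4^4 = 1280  −1 ⇒ G_2=1279
G_2=1279  [base 4] 4^(4 + 1) + 3·4^3 + 3·4^2 + 3·4 + 3  →[4↦5]→  5^(5 + 1) + 3·5^3 + 3·5^2 + 3·5 + 3 = 16093  −1 ⇒ G_3=16092
G_3=16092  [base 5] 5^(5 + 1) + 3·5^3 + 3·5^2 + 3·5 + 2  →[5↦6]→  6^(6 + 1) + 3·6^3 + 3·6^2 + 3·6 + 2 = 280712  −1 ⇒ G_4=280711
G_4=280711  [base 6] 6^(6 + 1) + 3·6^3 + 3·6^2 + 3·6 + 1  →[6↦7]→  7^(7 + 1) + 3·7^3 + 3·7^2 + 3·7 + 1 = 5765999  −1 ⇒ G_5=5765998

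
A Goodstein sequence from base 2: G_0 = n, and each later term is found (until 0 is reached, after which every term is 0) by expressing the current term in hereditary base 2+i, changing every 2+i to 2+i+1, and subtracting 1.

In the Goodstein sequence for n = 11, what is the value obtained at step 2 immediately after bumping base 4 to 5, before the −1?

[0] 11 ≡ 2^(2 + 1) + 2 + 1 (base 2). Lift 3: 85. −1: 84.
[1] 84 ≡ 3^(3 + 1) + 3 (base 3). Lift 4: 1028. −1: 1027.
[2] 1027 ≡ 4^(4 + 1) + 3 (base 4). Lift 5: 15628. −1: 15627.

15628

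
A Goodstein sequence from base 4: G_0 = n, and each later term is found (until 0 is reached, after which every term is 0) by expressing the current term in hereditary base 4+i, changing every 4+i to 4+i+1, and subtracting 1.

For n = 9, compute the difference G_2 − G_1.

(0) 9|_4 = 2·4 + 1 ↦ 2·5 + 1|_5 = 11 ⇒ 10
(1) 10|_5 = 2·5 ↦ 2·6|_6 = 12 ⇒ 11

1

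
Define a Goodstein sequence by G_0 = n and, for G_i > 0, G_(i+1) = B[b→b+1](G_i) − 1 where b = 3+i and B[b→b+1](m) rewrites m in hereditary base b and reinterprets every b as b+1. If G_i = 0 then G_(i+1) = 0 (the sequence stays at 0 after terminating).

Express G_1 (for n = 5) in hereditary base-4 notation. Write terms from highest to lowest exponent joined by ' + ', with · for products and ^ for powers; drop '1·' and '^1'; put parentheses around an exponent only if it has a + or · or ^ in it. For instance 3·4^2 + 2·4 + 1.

4 + 1

G_0=5  [base 3] 3 + 2  →[3↦4]→  4 + 2 = 6  −1 ⇒ G_1=5
G_1=5  [base 4] 4 + 1  →[4↦5]→  5 + 1 = 6  −1 ⇒ G_2=5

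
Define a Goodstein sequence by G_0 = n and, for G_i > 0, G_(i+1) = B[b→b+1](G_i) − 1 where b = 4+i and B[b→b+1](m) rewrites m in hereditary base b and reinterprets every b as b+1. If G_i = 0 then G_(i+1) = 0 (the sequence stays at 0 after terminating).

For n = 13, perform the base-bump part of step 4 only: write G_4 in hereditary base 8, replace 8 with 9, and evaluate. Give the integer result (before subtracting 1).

G_0 = 13. HB_4(13) = 3·4 + 1. Bump = 16. G_1 = 15.
G_1 = 15. HB_5(15) = 3·5. Bump = 18. G_2 = 17.
G_2 = 17. HB_6(17) = 2·6 + 5. Bump = 19. G_3 = 18.
G_3 = 18. HB_7(18) = 2·7 + 4. Bump = 20. G_4 = 19.
G_4 = 19. HB_8(19) = 2·8 + 3. Bump = 21. G_5 = 20.

21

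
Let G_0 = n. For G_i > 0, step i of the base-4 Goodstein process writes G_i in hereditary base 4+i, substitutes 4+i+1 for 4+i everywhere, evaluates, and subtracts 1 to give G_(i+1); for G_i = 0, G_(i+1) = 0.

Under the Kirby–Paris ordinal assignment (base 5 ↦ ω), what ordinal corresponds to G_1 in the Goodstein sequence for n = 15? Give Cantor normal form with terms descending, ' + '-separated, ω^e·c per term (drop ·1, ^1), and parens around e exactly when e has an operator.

G_0 = 15. HB_4(15) = 3·4 + 3. Bump = 18. G_1 = 17.
G_1 = 17. HB_5(17) = 3·5 + 2. Bump = 20. G_2 = 19.

ω·3 + 2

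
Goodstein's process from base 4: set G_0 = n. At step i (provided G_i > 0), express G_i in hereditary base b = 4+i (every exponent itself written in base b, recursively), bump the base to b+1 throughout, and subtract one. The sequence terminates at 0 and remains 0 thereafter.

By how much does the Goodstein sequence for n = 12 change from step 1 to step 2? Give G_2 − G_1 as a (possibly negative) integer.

1

base 4: 12 = 3·4; at 5: 3·5 = 15; next = 14
base 5: 14 = 2·5 + 4; at 6: 2·6 + 4 = 16; next = 15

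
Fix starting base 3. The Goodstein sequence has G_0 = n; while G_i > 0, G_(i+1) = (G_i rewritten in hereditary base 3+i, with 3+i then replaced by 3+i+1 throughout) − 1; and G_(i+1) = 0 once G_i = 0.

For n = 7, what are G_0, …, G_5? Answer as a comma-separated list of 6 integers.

7, 8, 9, 9, 9, 9

step 0: 7 = 2·3 + 1; sub 4 for 3: 2·4 + 1; = 9; G_1 = 9−1 = 8
step 1: 8 = 2·4; sub 5 for 4: 2·5; = 10; G_2 = 10−1 = 9
step 2: 9 = 5 + 4; sub 6 for 5: 6 + 4; = 10; G_3 = 10−1 = 9
step 3: 9 = 6 + 3; sub 7 for 6: 7 + 3; = 10; G_4 = 10−1 = 9
step 4: 9 = 7 + 2; sub 8 for 7: 8 + 2; = 10; G_5 = 10−1 = 9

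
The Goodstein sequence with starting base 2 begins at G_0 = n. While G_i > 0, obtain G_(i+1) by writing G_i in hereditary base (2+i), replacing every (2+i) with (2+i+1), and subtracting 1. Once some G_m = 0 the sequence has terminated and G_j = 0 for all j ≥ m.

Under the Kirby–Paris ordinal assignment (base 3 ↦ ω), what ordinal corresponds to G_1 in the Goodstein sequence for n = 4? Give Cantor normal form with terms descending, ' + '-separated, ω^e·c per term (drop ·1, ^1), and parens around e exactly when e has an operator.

G_0=4  [base 2] 2^2  →[2↦3]→  3^3 = 27  −1 ⇒ G_1=26
G_1=26  [base 3] 2·3^2 + 2·3 + 2  →[3↦4]→  2·4^2 + 2·4 + 2 = 42  −1 ⇒ G_2=41

ω^2·2 + ω·2 + 2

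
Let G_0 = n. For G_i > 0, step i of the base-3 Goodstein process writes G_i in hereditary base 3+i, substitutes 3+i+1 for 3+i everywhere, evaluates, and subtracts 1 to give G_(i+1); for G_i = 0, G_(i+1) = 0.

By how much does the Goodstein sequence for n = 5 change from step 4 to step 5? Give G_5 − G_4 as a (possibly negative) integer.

step 0: 5 = 3 + 2; sub 4 for 3: 4 + 2; = 6; G_1 = 6−1 = 5
step 1: 5 = 4 + 1; sub 5 for 4: 5 + 1; = 6; G_2 = 6−1 = 5
step 2: 5 = 5; sub 6 for 5: 6; = 6; G_3 = 6−1 = 5
step 3: 5 = 5; sub 7 for 6: 5; = 5; G_4 = 5−1 = 4
step 4: 4 = 4; sub 8 for 7: 4; = 4; G_5 = 4−1 = 3

-1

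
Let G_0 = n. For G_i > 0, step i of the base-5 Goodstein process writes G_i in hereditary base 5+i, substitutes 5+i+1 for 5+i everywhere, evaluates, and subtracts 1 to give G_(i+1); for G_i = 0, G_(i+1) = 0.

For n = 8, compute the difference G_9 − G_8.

-1

step 0: 8 = 5 + 3; sub 6 for 5: 6 + 3; = 9; G_1 = 9−1 = 8
step 1: 8 = 6 + 2; sub 7 for 6: 7 + 2; = 9; G_2 = 9−1 = 8
step 2: 8 = 7 + 1; sub 8 for 7: 8 + 1; = 9; G_3 = 9−1 = 8
step 3: 8 = 8; sub 9 for 8: 9; = 9; G_4 = 9−1 = 8
step 4: 8 = 8; sub 10 for 9: 8; = 8; G_5 = 8−1 = 7
step 5: 7 = 7; sub 11 for 10: 7; = 7; G_6 = 7−1 = 6
step 6: 6 = 6; sub 12 for 11: 6; = 6; G_7 = 6−1 = 5
step 7: 5 = 5; sub 13 for 12: 5; = 5; G_8 = 5−1 = 4
step 8: 4 = 4; sub 14 for 13: 4; = 4; G_9 = 4−1 = 3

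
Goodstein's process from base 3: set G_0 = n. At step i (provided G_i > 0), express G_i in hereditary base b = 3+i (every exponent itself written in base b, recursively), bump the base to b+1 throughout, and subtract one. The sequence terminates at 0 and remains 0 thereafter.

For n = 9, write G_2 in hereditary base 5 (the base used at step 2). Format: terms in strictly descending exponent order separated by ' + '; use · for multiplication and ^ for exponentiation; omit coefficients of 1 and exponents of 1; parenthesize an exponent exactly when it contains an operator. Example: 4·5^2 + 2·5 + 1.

3·5 + 2

i=0: 9 = 3^2 (b=3); 3→4: 4^2 = 16; 16−1 = 15
i=1: 15 = 3·4 + 3 (b=4); 4→5: 3·5 + 3 = 18; 18−1 = 17
i=2: 17 = 3·5 + 2 (b=5); 5→6: 3·6 + 2 = 20; 20−1 = 19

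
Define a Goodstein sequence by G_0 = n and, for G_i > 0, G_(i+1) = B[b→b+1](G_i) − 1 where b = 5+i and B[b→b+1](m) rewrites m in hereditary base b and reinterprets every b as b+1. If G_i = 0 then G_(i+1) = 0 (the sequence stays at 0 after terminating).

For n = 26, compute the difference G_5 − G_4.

5

[0] 26 ≡ 5^2 + 1 (base 5). Lift 6: 37. −1: 36.
[1] 36 ≡ 6^2 (base 6). Lift 7: 49. −1: 48.
[2] 48 ≡ 6·7 + 6 (base 7). Lift 8: 54. −1: 53.
[3] 53 ≡ 6·8 + 5 (base 8). Lift 9: 59. −1: 58.
[4] 58 ≡ 6·9 + 4 (base 9). Lift 10: 64. −1: 63.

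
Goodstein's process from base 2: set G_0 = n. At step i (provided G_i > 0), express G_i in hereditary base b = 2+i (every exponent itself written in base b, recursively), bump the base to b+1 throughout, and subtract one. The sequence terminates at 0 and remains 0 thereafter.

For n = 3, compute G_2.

i=0: 3 = 2 + 1 (b=2); 2→3: 3 + 1 = 4; 4−1 = 3
i=1: 3 = 3 (b=3); 3→4: 4 = 4; 4−1 = 3

3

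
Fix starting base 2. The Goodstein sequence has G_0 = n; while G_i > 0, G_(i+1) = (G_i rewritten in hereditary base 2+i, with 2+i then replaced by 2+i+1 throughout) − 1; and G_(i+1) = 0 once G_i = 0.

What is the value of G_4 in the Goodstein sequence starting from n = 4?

G_0 = 4. HB_2(4) = 2^2. Bump = 27. G_1 = 26.
G_1 = 26. HB_3(26) = 2·3^2 + 2·3 + 2. Bump = 42. G_2 = 41.
G_2 = 41. HB_4(41) = 2·4^2 + 2·4 + 1. Bump = 61. G_3 = 60.
G_3 = 60. HB_5(60) = 2·5^2 + 2·5. Bump = 84. G_4 = 83.
G_4 = 83. HB_6(83) = 2·6^2 + 6 + 5. Bump = 110. G_5 = 109.

83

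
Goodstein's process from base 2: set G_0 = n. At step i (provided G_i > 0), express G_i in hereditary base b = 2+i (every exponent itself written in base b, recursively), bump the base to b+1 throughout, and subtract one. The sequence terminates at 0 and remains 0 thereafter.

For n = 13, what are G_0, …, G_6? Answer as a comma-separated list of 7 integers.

13, 108, 1279, 16092, 280711, 5765998, 134219479

(0) 13|_2 = 2^(2 + 1) + 2^2 + 1 ↦ 3^(3 + 1) + 3^3 + 1|_3 = 109 ⇒ 108
(1) 108|_3 = 3^(3 + 1) + 3^3 ↦ 4^(4 + 1) + 4^4|_4 = 1280 ⇒ 1279
(2) 1279|_4 = 4^(4 + 1) + 3·4^3 + 3·4^2 + 3·4 + 3 ↦ 5^(5 + 1) + 3·5^3 + 3·5^2 + 3·5 + 3|_5 = 16093 ⇒ 16092
(3) 16092|_5 = 5^(5 + 1) + 3·5^3 + 3·5^2 + 3·5 + 2 ↦ 6^(6 + 1) + 3·6^3 + 3·6^2 + 3·6 + 2|_6 = 280712 ⇒ 280711
(4) 280711|_6 = 6^(6 + 1) + 3·6^3 + 3·6^2 + 3·6 + 1 ↦ 7^(7 + 1) + 3·7^3 + 3·7^2 + 3·7 + 1|_7 = 5765999 ⇒ 5765998
(5) 5765998|_7 = 7^(7 + 1) + 3·7^3 + 3·7^2 + 3·7 ↦ 8^(8 + 1) + 3·8^3 + 3·8^2 + 3·8|_8 = 134219480 ⇒ 134219479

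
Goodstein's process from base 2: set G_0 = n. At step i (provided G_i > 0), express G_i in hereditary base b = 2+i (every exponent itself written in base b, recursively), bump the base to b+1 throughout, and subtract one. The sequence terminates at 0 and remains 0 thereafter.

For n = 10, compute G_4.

279935

i=0: 10 = 2^(2 + 1) + 2 (b=2); 2→3: 3^(3 + 1) + 3 = 84; 84−1 = 83
i=1: 83 = 3^(3 + 1) + 2 (b=3); 3→4: 4^(4 + 1) + 2 = 1026; 1026−1 = 1025
i=2: 1025 = 4^(4 + 1) + 1 (b=4); 4→5: 5^(5 + 1) + 1 = 15626; 15626−1 = 15625
i=3: 15625 = 5^(5 + 1) (b=5); 5→6: 6^(6 + 1) = 279936; 279936−1 = 279935
i=4: 279935 = 5·6^6 + 5·6^5 + 5·6^4 + 5·6^3 + 5·6^2 + 5·6 + 5 (b=6); 6→7: 5·7^7 + 5·7^5 + 5·7^4 + 5·7^3 + 5·7^2 + 5·7 + 5 = 4215755; 4215755−1 = 4215754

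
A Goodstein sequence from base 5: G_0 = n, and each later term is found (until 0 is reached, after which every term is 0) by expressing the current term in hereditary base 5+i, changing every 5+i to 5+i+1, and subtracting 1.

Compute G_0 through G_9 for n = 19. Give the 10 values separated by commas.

19, 21, 23, 25, 27, 29, 30, 31, 32, 33

[0] 19 ≡ 3·5 + 4 (base 5). Lift 6: 22. −1: 21.
[1] 21 ≡ 3·6 + 3 (base 6). Lift 7: 24. −1: 23.
[2] 23 ≡ 3·7 + 2 (base 7). Lift 8: 26. −1: 25.
[3] 25 ≡ 3·8 + 1 (base 8). Lift 9: 28. −1: 27.
[4] 27 ≡ 3·9 (base 9). Lift 10: 30. −1: 29.
[5] 29 ≡ 2·10 + 9 (base 10). Lift 11: 31. −1: 30.
[6] 30 ≡ 2·11 + 8 (base 11). Lift 12: 32. −1: 31.
[7] 31 ≡ 2·12 + 7 (base 12). Lift 13: 33. −1: 32.
[8] 32 ≡ 2·13 + 6 (base 13). Lift 14: 34. −1: 33.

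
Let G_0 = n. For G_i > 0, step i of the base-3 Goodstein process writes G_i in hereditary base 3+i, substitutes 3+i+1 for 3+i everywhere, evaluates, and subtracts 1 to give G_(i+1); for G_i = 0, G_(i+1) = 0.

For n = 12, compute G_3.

37

G_0=12  [base 3] 3^2 + 3  →[3↦4]→  4^2 + 4 = 20  −1 ⇒ G_1=19
G_1=19  [base 4] 4^2 + 3  →[4↦5]→  5^2 + 3 = 28  −1 ⇒ G_2=27
G_2=27  [base 5] 5^2 + 2  →[5↦6]→  6^2 + 2 = 38  −1 ⇒ G_3=37
G_3=37  [base 6] 6^2 + 1  →[6↦7]→  7^2 + 1 = 50  −1 ⇒ G_4=49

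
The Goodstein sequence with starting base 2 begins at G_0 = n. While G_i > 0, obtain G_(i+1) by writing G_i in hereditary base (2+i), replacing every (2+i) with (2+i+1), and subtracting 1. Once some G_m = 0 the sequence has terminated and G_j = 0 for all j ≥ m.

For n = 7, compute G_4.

step 0: 7 = 2^2 + 2 + 1; sub 3 for 2: 3^3 + 3 + 1; = 31; G_1 = 31−1 = 30
step 1: 30 = 3^3 + 3; sub 4 for 3: 4^4 + 4; = 260; G_2 = 260−1 = 259
step 2: 259 = 4^4 + 3; sub 5 for 4: 5^5 + 3; = 3128; G_3 = 3128−1 = 3127
step 3: 3127 = 5^5 + 2; sub 6 for 5: 6^6 + 2; = 46658; G_4 = 46658−1 = 46657
step 4: 46657 = 6^6 + 1; sub 7 for 6: 7^7 + 1; = 823544; G_5 = 823544−1 = 823543

46657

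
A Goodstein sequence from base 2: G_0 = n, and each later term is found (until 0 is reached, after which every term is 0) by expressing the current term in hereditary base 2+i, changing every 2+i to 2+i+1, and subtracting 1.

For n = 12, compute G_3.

15685

12 —HB2→ 2^(2 + 1) + 2^2 —bump→ 3^(3 + 1) + 3^3 = 108 —(−1)→ 107
107 —HB3→ 3^(3 + 1) + 2·3^2 + 2·3 + 2 —bump→ 4^(4 + 1) + 2·4^2 + 2·4 + 2 = 1066 —(−1)→ 1065
1065 —HB4→ 4^(4 + 1) + 2·4^2 + 2·4 + 1 —bump→ 5^(5 + 1) + 2·5^2 + 2·5 + 1 = 15686 —(−1)→ 15685
15685 —HB5→ 5^(5 + 1) + 2·5^2 + 2·5 —bump→ 6^(6 + 1) + 2·6^2 + 2·6 = 280020 —(−1)→ 280019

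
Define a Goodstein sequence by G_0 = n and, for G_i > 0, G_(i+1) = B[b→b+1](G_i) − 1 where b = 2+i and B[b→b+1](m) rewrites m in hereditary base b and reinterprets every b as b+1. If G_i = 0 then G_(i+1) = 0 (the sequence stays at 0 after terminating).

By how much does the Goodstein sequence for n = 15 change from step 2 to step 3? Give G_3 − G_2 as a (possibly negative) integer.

i=0: 15 = 2^(2 + 1) + 2^2 + 2 + 1 (b=2); 2→3: 3^(3 + 1) + 3^3 + 3 + 1 = 112; 112−1 = 111
i=1: 111 = 3^(3 + 1) + 3^3 + 3 (b=3); 3→4: 4^(4 + 1) + 4^4 + 4 = 1284; 1284−1 = 1283
i=2: 1283 = 4^(4 + 1) + 4^4 + 3 (b=4); 4→5: 5^(5 + 1) + 5^5 + 3 = 18753; 18753−1 = 18752

17469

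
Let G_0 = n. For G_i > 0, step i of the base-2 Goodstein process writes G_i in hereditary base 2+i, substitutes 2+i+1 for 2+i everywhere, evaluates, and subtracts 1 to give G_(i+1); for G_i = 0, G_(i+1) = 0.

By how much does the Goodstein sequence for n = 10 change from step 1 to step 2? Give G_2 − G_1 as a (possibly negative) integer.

942

i=0: 10 = 2^(2 + 1) + 2 (b=2); 2→3: 3^(3 + 1) + 3 = 84; 84−1 = 83
i=1: 83 = 3^(3 + 1) + 2 (b=3); 3→4: 4^(4 + 1) + 2 = 1026; 1026−1 = 1025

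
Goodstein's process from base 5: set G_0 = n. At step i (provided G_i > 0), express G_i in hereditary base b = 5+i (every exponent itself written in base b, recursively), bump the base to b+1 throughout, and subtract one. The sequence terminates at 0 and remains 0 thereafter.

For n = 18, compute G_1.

20

G_0 = 18. HB_5(18) = 3·5 + 3. Bump = 21. G_1 = 20.
G_1 = 20. HB_6(20) = 3·6 + 2. Bump = 23. G_2 = 22.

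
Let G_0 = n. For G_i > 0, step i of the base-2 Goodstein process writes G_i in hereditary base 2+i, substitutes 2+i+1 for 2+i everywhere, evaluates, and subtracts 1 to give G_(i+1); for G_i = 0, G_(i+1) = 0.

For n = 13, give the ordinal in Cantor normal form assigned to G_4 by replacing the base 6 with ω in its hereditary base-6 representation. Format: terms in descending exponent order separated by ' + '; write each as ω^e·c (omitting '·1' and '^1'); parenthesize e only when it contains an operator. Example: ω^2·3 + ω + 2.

base 2: 13 = 2^(2 + 1) + 2^2 + 1; at 3: 3^(3 + 1) + 3^3 + 1 = 109; next = 108
base 3: 108 = 3^(3 + 1) + 3^3; at 4: 4^(4 + 1) + 4^4 = 1280; next = 1279
base 4: 1279 = 4^(4 + 1) + 3·4^3 + 3·4^2 + 3·4 + 3; at 5: 5^(5 + 1) + 3·5^3 + 3·5^2 + 3·5 + 3 = 16093; next = 16092
base 5: 16092 = 5^(5 + 1) + 3·5^3 + 3·5^2 + 3·5 + 2; at 6: 6^(6 + 1) + 3·6^3 + 3·6^2 + 3·6 + 2 = 280712; next = 280711
base 6: 280711 = 6^(6 + 1) + 3·6^3 + 3·6^2 + 3·6 + 1; at 7: 7^(7 + 1) + 3·7^3 + 3·7^2 + 3·7 + 1 = 5765999; next = 5765998

ω^(ω + 1) + ω^3·3 + ω^2·3 + ω·3 + 1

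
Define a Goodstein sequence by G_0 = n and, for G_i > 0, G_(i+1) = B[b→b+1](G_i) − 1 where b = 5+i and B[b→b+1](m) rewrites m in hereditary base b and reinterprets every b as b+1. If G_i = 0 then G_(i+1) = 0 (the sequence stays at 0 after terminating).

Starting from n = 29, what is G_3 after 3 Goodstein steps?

65

G_0=29  [base 5] 5^2 + 4  →[5↦6]→  6^2 + 4 = 40  −1 ⇒ G_1=39
G_1=39  [base 6] 6^2 + 3  →[6↦7]→  7^2 + 3 = 52  −1 ⇒ G_2=51
G_2=51  [base 7] 7^2 + 2  →[7↦8]→  8^2 + 2 = 66  −1 ⇒ G_3=65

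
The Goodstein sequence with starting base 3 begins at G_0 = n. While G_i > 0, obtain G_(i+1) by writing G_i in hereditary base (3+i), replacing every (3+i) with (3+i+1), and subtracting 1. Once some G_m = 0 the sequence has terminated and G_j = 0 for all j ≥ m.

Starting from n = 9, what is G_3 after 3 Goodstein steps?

19

G_0 = 9. HB_3(9) = 3^2. Bump = 16. G_1 = 15.
G_1 = 15. HB_4(15) = 3·4 + 3. Bump = 18. G_2 = 17.
G_2 = 17. HB_5(17) = 3·5 + 2. Bump = 20. G_3 = 19.
G_3 = 19. HB_6(19) = 3·6 + 1. Bump = 22. G_4 = 21.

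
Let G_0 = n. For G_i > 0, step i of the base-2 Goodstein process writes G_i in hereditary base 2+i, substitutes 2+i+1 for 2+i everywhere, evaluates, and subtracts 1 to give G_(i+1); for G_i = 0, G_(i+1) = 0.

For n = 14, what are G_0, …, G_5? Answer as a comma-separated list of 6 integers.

14, 110, 1281, 18750, 326591, 5862840

14 —HB2→ 2^(2 + 1) + 2^2 + 2 —bump→ 3^(3 + 1) + 3^3 + 3 = 111 —(−1)→ 110
110 —HB3→ 3^(3 + 1) + 3^3 + 2 —bump→ 4^(4 + 1) + 4^4 + 2 = 1282 —(−1)→ 1281
1281 —HB4→ 4^(4 + 1) + 4^4 + 1 —bump→ 5^(5 + 1) + 5^5 + 1 = 18751 —(−1)→ 18750
18750 —HB5→ 5^(5 + 1) + 5^5 —bump→ 6^(6 + 1) + 6^6 = 326592 —(−1)→ 326591
326591 —HB6→ 6^(6 + 1) + 5·6^5 + 5·6^4 + 5·6^3 + 5·6^2 + 5·6 + 5 —bump→ 7^(7 + 1) + 5·7^5 + 5·7^4 + 5·7^3 + 5·7^2 + 5·7 + 5 = 5862841 —(−1)→ 5862840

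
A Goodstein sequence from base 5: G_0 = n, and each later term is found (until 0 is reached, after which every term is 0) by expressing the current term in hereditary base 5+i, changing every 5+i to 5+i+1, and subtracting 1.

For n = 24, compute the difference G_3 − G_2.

3

(0) 24|_5 = 4·5 + 4 ↦ 4·6 + 4|_6 = 28 ⇒ 27
(1) 27|_6 = 4·6 + 3 ↦ 4·7 + 3|_7 = 31 ⇒ 30
(2) 30|_7 = 4·7 + 2 ↦ 4·8 + 2|_8 = 34 ⇒ 33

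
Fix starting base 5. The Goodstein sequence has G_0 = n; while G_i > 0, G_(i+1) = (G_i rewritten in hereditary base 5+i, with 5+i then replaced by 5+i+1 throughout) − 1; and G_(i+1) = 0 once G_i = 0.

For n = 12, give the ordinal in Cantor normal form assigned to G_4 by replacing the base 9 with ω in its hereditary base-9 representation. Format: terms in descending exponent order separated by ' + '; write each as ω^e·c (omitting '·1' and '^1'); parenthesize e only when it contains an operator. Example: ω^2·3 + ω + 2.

[0] 12 ≡ 2·5 + 2 (base 5). Lift 6: 14. −1: 13.
[1] 13 ≡ 2·6 + 1 (base 6). Lift 7: 15. −1: 14.
[2] 14 ≡ 2·7 (base 7). Lift 8: 16. −1: 15.
[3] 15 ≡ 8 + 7 (base 8). Lift 9: 16. −1: 15.
[4] 15 ≡ 9 + 6 (base 9). Lift 10: 16. −1: 15.

ω + 6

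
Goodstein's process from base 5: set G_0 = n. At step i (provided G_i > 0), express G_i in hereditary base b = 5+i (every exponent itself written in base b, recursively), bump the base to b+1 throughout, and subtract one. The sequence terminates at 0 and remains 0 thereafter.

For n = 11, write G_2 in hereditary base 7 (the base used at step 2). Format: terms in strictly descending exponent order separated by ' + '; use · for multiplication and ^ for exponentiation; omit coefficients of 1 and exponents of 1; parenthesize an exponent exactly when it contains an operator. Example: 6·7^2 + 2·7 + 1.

7 + 6

step 0: 11 = 2·5 + 1; sub 6 for 5: 2·6 + 1; = 13; G_1 = 13−1 = 12
step 1: 12 = 2·6; sub 7 for 6: 2·7; = 14; G_2 = 14−1 = 13
step 2: 13 = 7 + 6; sub 8 for 7: 8 + 6; = 14; G_3 = 14−1 = 13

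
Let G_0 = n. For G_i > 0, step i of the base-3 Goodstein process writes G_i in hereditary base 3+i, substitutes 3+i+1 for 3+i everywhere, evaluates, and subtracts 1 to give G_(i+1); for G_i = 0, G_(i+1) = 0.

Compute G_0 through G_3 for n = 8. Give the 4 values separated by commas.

8, 9, 10, 11

8 —HB3→ 2·3 + 2 —bump→ 2·4 + 2 = 10 —(−1)→ 9
9 —HB4→ 2·4 + 1 —bump→ 2·5 + 1 = 11 —(−1)→ 10
10 —HB5→ 2·5 —bump→ 2·6 = 12 —(−1)→ 11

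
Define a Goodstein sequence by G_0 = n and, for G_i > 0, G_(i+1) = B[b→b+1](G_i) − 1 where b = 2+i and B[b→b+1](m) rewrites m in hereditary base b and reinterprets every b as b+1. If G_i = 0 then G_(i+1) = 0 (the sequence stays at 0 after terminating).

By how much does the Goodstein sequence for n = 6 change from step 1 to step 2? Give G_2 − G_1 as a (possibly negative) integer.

228

G_0 = 6. HB_2(6) = 2^2 + 2. Bump = 30. G_1 = 29.
G_1 = 29. HB_3(29) = 3^3 + 2. Bump = 258. G_2 = 257.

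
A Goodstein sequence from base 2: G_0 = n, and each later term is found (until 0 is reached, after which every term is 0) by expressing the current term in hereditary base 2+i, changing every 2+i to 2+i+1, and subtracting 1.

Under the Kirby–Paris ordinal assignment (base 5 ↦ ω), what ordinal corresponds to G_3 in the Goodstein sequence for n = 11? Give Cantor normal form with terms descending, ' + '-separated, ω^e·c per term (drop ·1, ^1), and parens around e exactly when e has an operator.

ω^(ω + 1) + 2

G_0=11  [base 2] 2^(2 + 1) + 2 + 1  →[2↦3]→  3^(3 + 1) + 3 + 1 = 85  −1 ⇒ G_1=84
G_1=84  [base 3] 3^(3 + 1) + 3  →[3↦4]→  4^(4 + 1) + 4 = 1028  −1 ⇒ G_2=1027
G_2=1027  [base 4] 4^(4 + 1) + 3  →[4↦5]→  5^(5 + 1) + 3 = 15628  −1 ⇒ G_3=15627
G_3=15627  [base 5] 5^(5 + 1) + 2  →[5↦6]→  6^(6 + 1) + 2 = 279938  −1 ⇒ G_4=279937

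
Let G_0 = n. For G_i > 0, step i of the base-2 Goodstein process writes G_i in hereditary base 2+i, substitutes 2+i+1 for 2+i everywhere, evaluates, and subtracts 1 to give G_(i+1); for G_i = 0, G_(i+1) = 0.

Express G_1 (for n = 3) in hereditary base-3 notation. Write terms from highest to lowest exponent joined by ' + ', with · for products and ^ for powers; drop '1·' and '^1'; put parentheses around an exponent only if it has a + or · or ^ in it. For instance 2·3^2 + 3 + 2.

3

i=0: 3 = 2 + 1 (b=2); 2→3: 3 + 1 = 4; 4−1 = 3
i=1: 3 = 3 (b=3); 3→4: 4 = 4; 4−1 = 3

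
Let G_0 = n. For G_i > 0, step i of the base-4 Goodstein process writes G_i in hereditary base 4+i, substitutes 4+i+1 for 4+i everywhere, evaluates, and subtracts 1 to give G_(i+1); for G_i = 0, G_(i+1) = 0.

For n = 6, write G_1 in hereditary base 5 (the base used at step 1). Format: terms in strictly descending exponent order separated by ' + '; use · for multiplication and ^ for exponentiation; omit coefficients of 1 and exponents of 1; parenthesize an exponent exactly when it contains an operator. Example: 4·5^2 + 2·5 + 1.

5 + 1

6 —HB4→ 4 + 2 —bump→ 5 + 2 = 7 —(−1)→ 6
6 —HB5→ 5 + 1 —bump→ 6 + 1 = 7 —(−1)→ 6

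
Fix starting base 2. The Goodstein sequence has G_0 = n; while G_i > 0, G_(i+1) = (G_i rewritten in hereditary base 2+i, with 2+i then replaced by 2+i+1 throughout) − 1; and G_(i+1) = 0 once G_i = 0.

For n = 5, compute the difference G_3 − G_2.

212

[0] 5 ≡ 2^2 + 1 (base 2). Lift 3: 28. −1: 27.
[1] 27 ≡ 3^3 (base 3). Lift 4: 256. −1: 255.
[2] 255 ≡ 3·4^3 + 3·4^2 + 3·4 + 3 (base 4). Lift 5: 468. −1: 467.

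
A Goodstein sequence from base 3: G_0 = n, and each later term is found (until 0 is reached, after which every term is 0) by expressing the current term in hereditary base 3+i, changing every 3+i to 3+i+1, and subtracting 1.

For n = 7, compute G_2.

9

base 3: 7 = 2·3 + 1; at 4: 2·4 + 1 = 9; next = 8
base 4: 8 = 2·4; at 5: 2·5 = 10; next = 9
base 5: 9 = 5 + 4; at 6: 6 + 4 = 10; next = 9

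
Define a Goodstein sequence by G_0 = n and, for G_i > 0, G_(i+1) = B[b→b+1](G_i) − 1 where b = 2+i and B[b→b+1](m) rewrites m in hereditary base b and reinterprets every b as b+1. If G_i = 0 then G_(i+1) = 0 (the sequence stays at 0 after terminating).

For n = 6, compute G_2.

257

step 0: 6 = 2^2 + 2; sub 3 for 2: 3^3 + 3; = 30; G_1 = 30−1 = 29
step 1: 29 = 3^3 + 2; sub 4 for 3: 4^4 + 2; = 258; G_2 = 258−1 = 257
step 2: 257 = 4^4 + 1; sub 5 for 4: 5^5 + 1; = 3126; G_3 = 3126−1 = 3125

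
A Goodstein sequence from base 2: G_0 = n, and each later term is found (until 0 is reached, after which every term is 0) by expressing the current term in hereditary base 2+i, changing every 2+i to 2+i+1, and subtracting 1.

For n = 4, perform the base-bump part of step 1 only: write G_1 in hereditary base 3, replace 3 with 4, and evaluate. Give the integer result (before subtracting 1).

42

step 0: 4 = 2^2; sub 3 for 2: 3^3; = 27; G_1 = 27−1 = 26
step 1: 26 = 2·3^2 + 2·3 + 2; sub 4 for 3: 2·4^2 + 2·4 + 2; = 42; G_2 = 42−1 = 41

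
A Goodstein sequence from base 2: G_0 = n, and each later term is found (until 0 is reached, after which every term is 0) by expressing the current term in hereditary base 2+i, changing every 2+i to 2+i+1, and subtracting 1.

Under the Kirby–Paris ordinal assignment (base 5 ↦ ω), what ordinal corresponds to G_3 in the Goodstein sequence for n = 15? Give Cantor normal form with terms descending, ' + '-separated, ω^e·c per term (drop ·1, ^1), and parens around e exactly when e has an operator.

ω^(ω + 1) + ω^ω + 2

G_0=15  [base 2] 2^(2 + 1) + 2^2 + 2 + 1  →[2↦3]→  3^(3 + 1) + 3^3 + 3 + 1 = 112  −1 ⇒ G_1=111
G_1=111  [base 3] 3^(3 + 1) + 3^3 + 3  →[3↦4]→  4^(4 + 1) + 4^4 + 4 = 1284  −1 ⇒ G_2=1283
G_2=1283  [base 4] 4^(4 + 1) + 4^4 + 3  →[4↦5]→  5^(5 + 1) + 5^5 + 3 = 18753  −1 ⇒ G_3=18752
G_3=18752  [base 5] 5^(5 + 1) + 5^5 + 2  →[5↦6]→  6^(6 + 1) + 6^6 + 2 = 326594  −1 ⇒ G_4=326593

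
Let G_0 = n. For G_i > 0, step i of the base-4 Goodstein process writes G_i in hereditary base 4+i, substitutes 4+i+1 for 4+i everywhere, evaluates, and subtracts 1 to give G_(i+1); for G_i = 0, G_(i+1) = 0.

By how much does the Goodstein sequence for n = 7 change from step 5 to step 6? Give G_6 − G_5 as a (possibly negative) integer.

-1

(0) 7|_4 = 4 + 3 ↦ 5 + 3|_5 = 8 ⇒ 7
(1) 7|_5 = 5 + 2 ↦ 6 + 2|_6 = 8 ⇒ 7
(2) 7|_6 = 6 + 1 ↦ 7 + 1|_7 = 8 ⇒ 7
(3) 7|_7 = 7 ↦ 8|_8 = 8 ⇒ 7
(4) 7|_8 = 7 ↦ 7|_9 = 7 ⇒ 6
(5) 6|_9 = 6 ↦ 6|_10 = 6 ⇒ 5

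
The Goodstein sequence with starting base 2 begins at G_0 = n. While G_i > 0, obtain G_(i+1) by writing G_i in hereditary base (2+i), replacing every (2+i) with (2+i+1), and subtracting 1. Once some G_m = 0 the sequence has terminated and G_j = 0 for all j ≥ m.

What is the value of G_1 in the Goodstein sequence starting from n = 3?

3

base 2: 3 = 2 + 1; at 3: 3 + 1 = 4; next = 3
base 3: 3 = 3; at 4: 4 = 4; next = 3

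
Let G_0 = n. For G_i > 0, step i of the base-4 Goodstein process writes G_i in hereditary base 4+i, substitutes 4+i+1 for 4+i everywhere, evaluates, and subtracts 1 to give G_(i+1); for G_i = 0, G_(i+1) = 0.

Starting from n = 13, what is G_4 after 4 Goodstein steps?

19

step 0: 13 = 3·4 + 1; sub 5 for 4: 3·5 + 1; = 16; G_1 = 16−1 = 15
step 1: 15 = 3·5; sub 6 for 5: 3·6; = 18; G_2 = 18−1 = 17
step 2: 17 = 2·6 + 5; sub 7 for 6: 2·7 + 5; = 19; G_3 = 19−1 = 18
step 3: 18 = 2·7 + 4; sub 8 for 7: 2·8 + 4; = 20; G_4 = 20−1 = 19
step 4: 19 = 2·8 + 3; sub 9 for 8: 2·9 + 3; = 21; G_5 = 21−1 = 20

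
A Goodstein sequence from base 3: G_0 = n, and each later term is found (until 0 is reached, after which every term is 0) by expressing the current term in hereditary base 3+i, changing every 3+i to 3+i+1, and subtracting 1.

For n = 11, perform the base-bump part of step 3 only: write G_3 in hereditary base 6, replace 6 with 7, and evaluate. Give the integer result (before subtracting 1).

step 0: 11 = 3^2 + 2; sub 4 for 3: 4^2 + 2; = 18; G_1 = 18−1 = 17
step 1: 17 = 4^2 + 1; sub 5 for 4: 5^2 + 1; = 26; G_2 = 26−1 = 25
step 2: 25 = 5^2; sub 6 for 5: 6^2; = 36; G_3 = 36−1 = 35

40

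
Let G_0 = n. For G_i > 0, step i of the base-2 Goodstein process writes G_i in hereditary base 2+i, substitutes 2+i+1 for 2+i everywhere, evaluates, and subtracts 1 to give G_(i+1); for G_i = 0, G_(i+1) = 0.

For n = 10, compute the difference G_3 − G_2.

(0) 10|_2 = 2^(2 + 1) + 2 ↦ 3^(3 + 1) + 3|_3 = 84 ⇒ 83
(1) 83|_3 = 3^(3 + 1) + 2 ↦ 4^(4 + 1) + 2|_4 = 1026 ⇒ 1025
(2) 1025|_4 = 4^(4 + 1) + 1 ↦ 5^(5 + 1) + 1|_5 = 15626 ⇒ 15625

14600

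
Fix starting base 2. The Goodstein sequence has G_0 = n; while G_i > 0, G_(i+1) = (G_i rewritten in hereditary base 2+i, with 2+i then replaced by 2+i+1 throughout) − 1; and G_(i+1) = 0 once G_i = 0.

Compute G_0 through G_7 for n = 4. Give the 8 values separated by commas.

4 —HB2→ 2^2 —bump→ 3^3 = 27 —(−1)→ 26
26 —HB3→ 2·3^2 + 2·3 + 2 —bump→ 2·4^2 + 2·4 + 2 = 42 —(−1)→ 41
41 —HB4→ 2·4^2 + 2·4 + 1 —bump→ 2·5^2 + 2·5 + 1 = 61 —(−1)→ 60
60 —HB5→ 2·5^2 + 2·5 —bump→ 2·6^2 + 2·6 = 84 —(−1)→ 83
83 —HB6→ 2·6^2 + 6 + 5 —bump→ 2·7^2 + 7 + 5 = 110 —(−1)→ 109
109 —HB7→ 2·7^2 + 7 + 4 —bump→ 2·8^2 + 8 + 4 = 140 —(−1)→ 139
139 —HB8→ 2·8^2 + 8 + 3 —bump→ 2·9^2 + 9 + 3 = 174 —(−1)→ 173

4, 26, 41, 60, 83, 109, 139, 173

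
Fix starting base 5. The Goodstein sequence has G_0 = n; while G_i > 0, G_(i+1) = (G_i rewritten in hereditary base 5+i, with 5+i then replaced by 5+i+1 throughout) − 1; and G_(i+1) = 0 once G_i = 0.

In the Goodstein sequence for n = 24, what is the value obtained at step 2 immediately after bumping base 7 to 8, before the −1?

base 5: 24 = 4·5 + 4; at 6: 4·6 + 4 = 28; next = 27
base 6: 27 = 4·6 + 3; at 7: 4·7 + 3 = 31; next = 30
base 7: 30 = 4·7 + 2; at 8: 4·8 + 2 = 34; next = 33

34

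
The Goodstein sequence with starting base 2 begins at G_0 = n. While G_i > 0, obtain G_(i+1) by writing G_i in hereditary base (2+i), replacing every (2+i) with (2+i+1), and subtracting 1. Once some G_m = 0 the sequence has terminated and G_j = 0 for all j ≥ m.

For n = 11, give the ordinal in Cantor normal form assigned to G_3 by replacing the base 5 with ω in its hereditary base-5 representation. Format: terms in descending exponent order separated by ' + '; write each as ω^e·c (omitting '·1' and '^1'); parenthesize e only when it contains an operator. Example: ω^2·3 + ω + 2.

ω^(ω + 1) + 2

G_0=11  [base 2] 2^(2 + 1) + 2 + 1  →[2↦3]→  3^(3 + 1) + 3 + 1 = 85  −1 ⇒ G_1=84
G_1=84  [base 3] 3^(3 + 1) + 3  →[3↦4]→  4^(4 + 1) + 4 = 1028  −1 ⇒ G_2=1027
G_2=1027  [base 4] 4^(4 + 1) + 3  →[4↦5]→  5^(5 + 1) + 3 = 15628  −1 ⇒ G_3=15627
G_3=15627  [base 5] 5^(5 + 1) + 2  →[5↦6]→  6^(6 + 1) + 2 = 279938  −1 ⇒ G_4=279937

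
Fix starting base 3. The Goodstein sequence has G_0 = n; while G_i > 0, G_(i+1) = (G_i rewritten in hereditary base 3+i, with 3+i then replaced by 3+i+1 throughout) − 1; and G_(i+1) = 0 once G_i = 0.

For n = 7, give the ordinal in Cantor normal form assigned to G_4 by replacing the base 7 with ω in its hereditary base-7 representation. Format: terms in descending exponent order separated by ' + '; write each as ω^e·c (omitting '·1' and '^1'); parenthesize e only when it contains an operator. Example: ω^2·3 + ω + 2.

base 3: 7 = 2·3 + 1; at 4: 2·4 + 1 = 9; next = 8
base 4: 8 = 2·4; at 5: 2·5 = 10; next = 9
base 5: 9 = 5 + 4; at 6: 6 + 4 = 10; next = 9
base 6: 9 = 6 + 3; at 7: 7 + 3 = 10; next = 9
base 7: 9 = 7 + 2; at 8: 8 + 2 = 10; next = 9

ω + 2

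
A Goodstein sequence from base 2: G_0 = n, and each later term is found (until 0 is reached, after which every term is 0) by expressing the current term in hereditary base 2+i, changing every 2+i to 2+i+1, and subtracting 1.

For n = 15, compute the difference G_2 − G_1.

i=0: 15 = 2^(2 + 1) + 2^2 + 2 + 1 (b=2); 2→3: 3^(3 + 1) + 3^3 + 3 + 1 = 112; 112−1 = 111
i=1: 111 = 3^(3 + 1) + 3^3 + 3 (b=3); 3→4: 4^(4 + 1) + 4^4 + 4 = 1284; 1284−1 = 1283

1172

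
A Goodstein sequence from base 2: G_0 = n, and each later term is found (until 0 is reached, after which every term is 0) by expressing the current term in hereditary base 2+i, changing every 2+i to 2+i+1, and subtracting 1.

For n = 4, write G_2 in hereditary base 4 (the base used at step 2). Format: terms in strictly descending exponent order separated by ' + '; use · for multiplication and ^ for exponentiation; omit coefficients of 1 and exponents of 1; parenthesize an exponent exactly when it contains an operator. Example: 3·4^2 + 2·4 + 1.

2·4^2 + 2·4 + 1

i=0: 4 = 2^2 (b=2); 2→3: 3^3 = 27; 27−1 = 26
i=1: 26 = 2·3^2 + 2·3 + 2 (b=3); 3→4: 2·4^2 + 2·4 + 2 = 42; 42−1 = 41
i=2: 41 = 2·4^2 + 2·4 + 1 (b=4); 4→5: 2·5^2 + 2·5 + 1 = 61; 61−1 = 60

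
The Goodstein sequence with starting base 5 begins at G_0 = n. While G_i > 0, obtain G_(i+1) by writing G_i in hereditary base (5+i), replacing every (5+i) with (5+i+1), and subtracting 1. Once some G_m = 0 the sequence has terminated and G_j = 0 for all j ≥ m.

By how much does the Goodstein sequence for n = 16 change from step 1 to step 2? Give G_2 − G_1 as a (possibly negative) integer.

[0] 16 ≡ 3·5 + 1 (base 5). Lift 6: 19. −1: 18.
[1] 18 ≡ 3·6 (base 6). Lift 7: 21. −1: 20.

2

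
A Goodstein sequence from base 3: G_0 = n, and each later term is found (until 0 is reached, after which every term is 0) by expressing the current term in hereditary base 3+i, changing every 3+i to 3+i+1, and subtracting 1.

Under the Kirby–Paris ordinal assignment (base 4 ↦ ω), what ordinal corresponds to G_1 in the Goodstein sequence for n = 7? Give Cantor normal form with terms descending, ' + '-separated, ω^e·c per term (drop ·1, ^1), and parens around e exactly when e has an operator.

7 —HB3→ 2·3 + 1 —bump→ 2·4 + 1 = 9 —(−1)→ 8
8 —HB4→ 2·4 —bump→ 2·5 = 10 —(−1)→ 9

ω·2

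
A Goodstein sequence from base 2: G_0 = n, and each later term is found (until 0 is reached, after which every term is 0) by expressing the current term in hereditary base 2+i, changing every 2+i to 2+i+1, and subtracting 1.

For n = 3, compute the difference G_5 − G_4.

-1

G_0 = 3. HB_2(3) = 2 + 1. Bump = 4. G_1 = 3.
G_1 = 3. HB_3(3) = 3. Bump = 4. G_2 = 3.
G_2 = 3. HB_4(3) = 3. Bump = 3. G_3 = 2.
G_3 = 2. HB_5(2) = 2. Bump = 2. G_4 = 1.
G_4 = 1. HB_6(1) = 1. Bump = 1. G_5 = 0.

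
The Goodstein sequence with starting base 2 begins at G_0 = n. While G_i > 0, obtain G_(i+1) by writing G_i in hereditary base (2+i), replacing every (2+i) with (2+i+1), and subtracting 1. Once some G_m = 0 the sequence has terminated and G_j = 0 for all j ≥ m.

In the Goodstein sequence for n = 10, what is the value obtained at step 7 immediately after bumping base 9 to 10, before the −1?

50000555552

G_0=10  [base 2] 2^(2 + 1) + 2  →[2↦3]→  3^(3 + 1) + 3 = 84  −1 ⇒ G_1=83
G_1=83  [base 3] 3^(3 + 1) + 2  →[3↦4]→  4^(4 + 1) + 2 = 1026  −1 ⇒ G_2=1025
G_2=1025  [base 4] 4^(4 + 1) + 1  →[4↦5]→  5^(5 + 1) + 1 = 15626  −1 ⇒ G_3=15625
G_3=15625  [base 5] 5^(5 + 1)  →[5↦6]→  6^(6 + 1) = 279936  −1 ⇒ G_4=279935
G_4=279935  [base 6] 5·6^6 + 5·6^5 + 5·6^4 + 5·6^3 + 5·6^2 + 5·6 + 5  →[6↦7]→  5·7^7 + 5·7^5 + 5·7^4 + 5·7^3 + 5·7^2 + 5·7 + 5 = 4215755  −1 ⇒ G_5=4215754
G_5=4215754  [base 7] 5·7^7 + 5·7^5 + 5·7^4 + 5·7^3 + 5·7^2 + 5·7 + 4  →[7↦8]→  5·8^8 + 5·8^5 + 5·8^4 + 5·8^3 + 5·8^2 + 5·8 + 4 = 84073324  −1 ⇒ G_6=84073323
G_6=84073323  [base 8] 5·8^8 + 5·8^5 + 5·8^4 + 5·8^3 + 5·8^2 + 5·8 + 3  →[8↦9]→  5·9^9 + 5·9^5 + 5·9^4 + 5·9^3 + 5·9^2 + 5·9 + 3 = 1937434593  −1 ⇒ G_7=1937434592
G_7=1937434592  [base 9] 5·9^9 + 5·9^5 + 5·9^4 + 5·9^3 + 5·9^2 + 5·9 + 2  →[9↦10]→  5·10^10 + 5·10^5 + 5·10^4 + 5·10^3 + 5·10^2 + 5·10 + 2 = 50000555552  −1 ⇒ G_8=50000555551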